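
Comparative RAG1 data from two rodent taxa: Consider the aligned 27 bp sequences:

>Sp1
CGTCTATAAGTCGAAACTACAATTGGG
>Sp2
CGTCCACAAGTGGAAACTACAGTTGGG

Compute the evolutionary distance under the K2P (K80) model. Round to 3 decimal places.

Of 27 sites, 3 differences are transitions and 1 are transversions, so P = 3/27 ≈ 0.111111 and Q = 1/27 ≈ 0.037037.
Under the Kimura two-parameter model, d = −½ ln(1 − 2P − Q) − ¼ ln(1 − 2Q).
1 − 2P − Q = 0.740741, giving −½ ln(0.740741) = 0.150052.
1 − 2Q = 0.925926, giving −¼ ln(0.925926) = 0.019240.
d = 0.150052 + 0.019240 = 0.169292.

0.169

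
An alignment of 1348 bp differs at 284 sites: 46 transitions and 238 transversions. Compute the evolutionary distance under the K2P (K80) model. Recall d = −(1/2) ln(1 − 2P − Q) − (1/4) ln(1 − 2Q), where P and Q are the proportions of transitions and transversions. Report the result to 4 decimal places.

0.2493

P = 46/1348 ≈ 0.034125 and Q = 238/1348 ≈ 0.176558.
Under the Kimura two-parameter model, d = −½ ln(1 − 2P − Q) − ¼ ln(1 − 2Q).
1 − 2P − Q = 0.755192, giving −½ ln(0.755192) = 0.140392.
1 − 2Q = 0.646884, giving −¼ ln(0.646884) = 0.108897.
d = 0.140392 + 0.108897 = 0.249289.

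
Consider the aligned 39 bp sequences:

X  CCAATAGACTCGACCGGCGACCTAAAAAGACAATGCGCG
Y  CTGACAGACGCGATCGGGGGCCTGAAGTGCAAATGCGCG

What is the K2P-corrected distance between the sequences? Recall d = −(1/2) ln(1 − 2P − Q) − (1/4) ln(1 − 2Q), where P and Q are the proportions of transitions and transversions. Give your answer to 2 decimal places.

Of 39 sites, 7 differences are transitions and 5 are transversions, so P = 7/39 ≈ 0.179487 and Q = 5/39 ≈ 0.128205.
Under the Kimura two-parameter model, d = −½ ln(1 − 2P − Q) − ¼ ln(1 − 2Q).
1 − 2P − Q = 0.512821, giving −½ ln(0.512821) = 0.333914.
1 − 2Q = 0.74359, giving −¼ ln(0.74359) = 0.074066.
d = 0.333914 + 0.074066 = 0.407980.

0.41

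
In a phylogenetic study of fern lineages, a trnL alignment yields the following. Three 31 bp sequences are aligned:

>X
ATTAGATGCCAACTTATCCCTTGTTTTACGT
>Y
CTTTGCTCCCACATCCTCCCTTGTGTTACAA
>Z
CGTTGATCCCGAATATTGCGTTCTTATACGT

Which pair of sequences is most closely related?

X–Y: 11/31 differ, p = 0.355, d = 0.481.
X–Z: 12/31 differ, p = 0.387, d = 0.544.
Y–Z: 13/31 differ, p = 0.419, d = 0.614.
The smallest distance is between X and Y.

X and Y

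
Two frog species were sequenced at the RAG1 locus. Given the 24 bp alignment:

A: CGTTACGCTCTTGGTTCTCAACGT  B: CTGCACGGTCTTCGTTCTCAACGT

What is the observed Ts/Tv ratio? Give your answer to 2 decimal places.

Transitions are A↔G and C↔T; transversions are all other mismatches.
Transitions: 1. Transversions: 4.
R = 1/4 = 0.25.

0.25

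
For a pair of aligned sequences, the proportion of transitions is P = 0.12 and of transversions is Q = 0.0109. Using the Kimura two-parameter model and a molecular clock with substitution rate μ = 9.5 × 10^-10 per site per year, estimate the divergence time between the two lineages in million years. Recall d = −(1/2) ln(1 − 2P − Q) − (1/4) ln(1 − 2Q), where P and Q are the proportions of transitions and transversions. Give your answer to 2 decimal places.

78.92

Under the Kimura two-parameter model, d = −½ ln(1 − 2P − Q) − ¼ ln(1 − 2Q).
1 − 2P − Q = 0.7491, giving −½ ln(0.7491) = 0.144441.
1 − 2Q = 0.9782, giving −¼ ln(0.9782) = 0.005510.
d = 0.144441 + 0.005510 = 0.149951.
Under a molecular clock d = 2μt, so t = d/(2μ) = 0.149951 / (2 × 9.5 × 10^-10) = 78.92 million years.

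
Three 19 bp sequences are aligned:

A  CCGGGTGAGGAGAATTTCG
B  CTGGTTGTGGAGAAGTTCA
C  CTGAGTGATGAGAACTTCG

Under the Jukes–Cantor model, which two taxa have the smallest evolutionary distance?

A–B: 5/19 differ, p = 0.263, d = 0.324.
A–C: 4/19 differ, p = 0.211, d = 0.247.
B–C: 6/19 differ, p = 0.316, d = 0.410.
The smallest distance is between A and C.

A and C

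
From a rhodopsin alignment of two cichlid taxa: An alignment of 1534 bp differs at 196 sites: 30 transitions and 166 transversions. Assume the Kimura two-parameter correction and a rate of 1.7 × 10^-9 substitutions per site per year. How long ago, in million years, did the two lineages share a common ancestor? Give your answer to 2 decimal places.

41.37

P = 30/1534 ≈ 0.019557 and Q = 166/1534 ≈ 0.108214.
Under the Kimura two-parameter model, d = −½ ln(1 − 2P − Q) − ¼ ln(1 − 2Q).
1 − 2P − Q = 0.852672, giving −½ ln(0.852672) = 0.079690.
1 − 2Q = 0.783572, giving −¼ ln(0.783572) = 0.060973.
d = 0.079690 + 0.060973 = 0.140663.
Under a molecular clock d = 2μt, so t = d/(2μ) = 0.140663 / (2 × 1.7 × 10^-9) = 41.37 million years.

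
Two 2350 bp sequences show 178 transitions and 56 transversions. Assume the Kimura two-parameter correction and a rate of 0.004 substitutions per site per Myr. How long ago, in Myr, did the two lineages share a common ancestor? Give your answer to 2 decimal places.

13.57

P = 178/2350 ≈ 0.075745 and Q = 56/2350 ≈ 0.02383.
Under the Kimura two-parameter model, d = −½ ln(1 − 2P − Q) − ¼ ln(1 − 2Q).
1 − 2P − Q = 0.82468, giving −½ ln(0.82468) = 0.096380.
1 − 2Q = 0.95234, giving −¼ ln(0.95234) = 0.012208.
d = 0.096380 + 0.012208 = 0.108588.
Under a molecular clock d = 2μt, so t = d/(2μ) = 0.108588 / (2 × 0.004) = 13.57 Myr.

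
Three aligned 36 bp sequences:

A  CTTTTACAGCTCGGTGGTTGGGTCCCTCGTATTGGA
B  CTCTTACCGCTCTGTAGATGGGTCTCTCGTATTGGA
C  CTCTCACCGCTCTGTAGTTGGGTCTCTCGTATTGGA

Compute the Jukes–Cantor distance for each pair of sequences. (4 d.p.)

A–B: 6/36 sites differ → p ≈ 0.166667, d = −0.75 ln(1 − 0.222223) = 0.188487 ≈ 0.1885.
A–C: 6/36 sites differ → p ≈ 0.166667, d = −0.75 ln(1 − 0.222223) = 0.188487 ≈ 0.1885.
B–C: 2/36 sites differ → p ≈ 0.055556, d = −0.75 ln(1 − 0.074075) = 0.057722 ≈ 0.0577.

d(A,B) = 0.1885, d(A,C) = 0.1885, d(B,C) = 0.0577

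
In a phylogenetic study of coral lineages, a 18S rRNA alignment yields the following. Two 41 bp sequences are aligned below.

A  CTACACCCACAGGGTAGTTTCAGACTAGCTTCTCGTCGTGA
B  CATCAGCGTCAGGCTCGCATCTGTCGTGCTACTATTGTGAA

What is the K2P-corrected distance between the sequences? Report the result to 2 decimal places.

Of 41 sites, 2 differences are transitions and 18 are transversions, so P = 2/41 ≈ 0.04878 and Q = 18/41 ≈ 0.439024.
Under the Kimura two-parameter model, d = −½ ln(1 − 2P − Q) − ¼ ln(1 − 2Q).
1 − 2P − Q = 0.463416, giving −½ ln(0.463416) = 0.384565.
1 − 2Q = 0.121952, giving −¼ ln(0.121952) = 0.526032.
d = 0.384565 + 0.526032 = 0.910597.

0.91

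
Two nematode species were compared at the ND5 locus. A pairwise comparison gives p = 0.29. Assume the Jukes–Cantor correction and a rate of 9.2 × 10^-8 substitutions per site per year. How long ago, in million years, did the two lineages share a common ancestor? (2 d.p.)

1.99

d = −(3/4) ln(1 − 4p/3) = −0.75 ln(1 − 0.386667) = −0.75 ln(0.613333)
  = −0.75 × (-0.488847) = 0.366635 substitutions/site.
Under a molecular clock d = 2μt, so t = d/(2μ) = 0.366635 / (2 × 9.2 × 10^-8) = 1.99 million years.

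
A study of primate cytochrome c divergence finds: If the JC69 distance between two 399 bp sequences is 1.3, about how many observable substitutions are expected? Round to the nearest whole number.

Invert JC69: p = (3/4)(1 − e^(−4d/3)) = 0.75 × (1 − e^(-1.733333)) = 0.75 × (1 − 0.176695) = 0.617479.
Expected differing sites = pL ≈ 0.617479 × 399 = 246.374121 ≈ 246.

246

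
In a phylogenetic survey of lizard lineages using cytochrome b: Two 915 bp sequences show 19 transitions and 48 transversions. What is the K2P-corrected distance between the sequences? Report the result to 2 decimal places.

0.08

P = 19/915 ≈ 0.020765 and Q = 48/915 ≈ 0.052459.
Under the Kimura two-parameter model, d = −½ ln(1 − 2P − Q) − ¼ ln(1 − 2Q).
1 − 2P − Q = 0.906011, giving −½ ln(0.906011) = 0.049352.
1 − 2Q = 0.895082, giving −¼ ln(0.895082) = 0.027710.
d = 0.049352 + 0.027710 = 0.077062.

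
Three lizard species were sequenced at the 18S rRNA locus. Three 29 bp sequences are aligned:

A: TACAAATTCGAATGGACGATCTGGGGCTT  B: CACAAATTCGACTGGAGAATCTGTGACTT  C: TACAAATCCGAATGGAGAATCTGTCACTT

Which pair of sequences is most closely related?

A–B: 6/29 differ, p = 0.207, d = 0.242.
A–C: 6/29 differ, p = 0.207, d = 0.242.
B–C: 4/29 differ, p = 0.138, d = 0.152.
The smallest distance is between B and C.

B and C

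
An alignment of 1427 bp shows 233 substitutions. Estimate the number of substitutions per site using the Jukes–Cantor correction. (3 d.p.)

0.184

p = 233/1427 ≈ 0.16328.
d = −(3/4) ln(1 − 4p/3) = −0.75 ln(1 − 0.217707) = −0.75 ln(0.782293)
  = −0.75 × (-0.245526) = 0.184145 substitutions/site.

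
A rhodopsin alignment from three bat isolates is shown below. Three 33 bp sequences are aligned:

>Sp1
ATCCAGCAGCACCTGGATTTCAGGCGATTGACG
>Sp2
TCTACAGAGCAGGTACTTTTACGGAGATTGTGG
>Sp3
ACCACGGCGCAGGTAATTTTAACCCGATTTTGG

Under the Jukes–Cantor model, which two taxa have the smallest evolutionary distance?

Sp2 and Sp3

Sp1–Sp2: 17/33 differ, p = 0.515, d = 0.871.
Sp1–Sp3: 16/33 differ, p = 0.485, d = 0.780.
Sp2–Sp3: 10/33 differ, p = 0.303, d = 0.388.
The smallest distance is between Sp2 and Sp3.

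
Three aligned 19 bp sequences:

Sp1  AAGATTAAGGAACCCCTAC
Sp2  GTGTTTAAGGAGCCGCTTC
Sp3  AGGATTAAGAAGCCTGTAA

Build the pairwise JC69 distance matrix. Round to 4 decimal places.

d(Sp1,Sp2) = 0.4099, d(Sp1,Sp3) = 0.4099, d(Sp2,Sp3) = 0.6181

Sp1–Sp2: 6/19 sites differ → p ≈ 0.315789, d = −0.75 ln(1 − 0.421052) = 0.409907 ≈ 0.4099.
Sp1–Sp3: 6/19 sites differ → p ≈ 0.315789, d = −0.75 ln(1 − 0.421052) = 0.409907 ≈ 0.4099.
Sp2–Sp3: 8/19 sites differ → p ≈ 0.421053, d = −0.75 ln(1 − 0.561404) = 0.618132 ≈ 0.6181.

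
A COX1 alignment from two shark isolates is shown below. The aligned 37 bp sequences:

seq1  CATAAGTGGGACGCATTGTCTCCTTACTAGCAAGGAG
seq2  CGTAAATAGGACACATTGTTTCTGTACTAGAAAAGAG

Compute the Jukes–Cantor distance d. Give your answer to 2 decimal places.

The sequences differ at 9 of 37 sites (2, 6, 8, 13, 20, 23, 24, 31, 34), so p = 9/37 ≈ 0.243243.
d = −(3/4) ln(1 − 4p/3) = −0.75 ln(1 − 0.324324) = −0.75 ln(0.675676)
  = −0.75 × (-0.392042) = 0.294032 substitutions/site.

0.29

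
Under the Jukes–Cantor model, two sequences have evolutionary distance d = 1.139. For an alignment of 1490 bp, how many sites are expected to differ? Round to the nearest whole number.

Invert JC69: p = (3/4)(1 − e^(−4d/3)) = 0.75 × (1 − e^(-1.518667)) = 0.75 × (1 − 0.219004) = 0.585747.
Expected differing sites = pL ≈ 0.585747 × 1490 = 872.76303 ≈ 873.

873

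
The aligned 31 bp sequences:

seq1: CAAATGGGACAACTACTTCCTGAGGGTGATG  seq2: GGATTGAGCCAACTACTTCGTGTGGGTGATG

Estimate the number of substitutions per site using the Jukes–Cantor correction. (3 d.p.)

0.269

The sequences differ at 7 of 31 sites (1, 2, 4, 7, 9, 20, 23), so p = 7/31 ≈ 0.225806.
d = −(3/4) ln(1 − 4p/3) = −0.75 ln(1 − 0.301075) = −0.75 ln(0.698925)
  = −0.75 × (-0.358212) = 0.268659 substitutions/site.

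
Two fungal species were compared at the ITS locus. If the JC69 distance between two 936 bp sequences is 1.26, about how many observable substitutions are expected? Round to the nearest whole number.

Invert JC69: p = (3/4)(1 − e^(−4d/3)) = 0.75 × (1 − e^(-1.68)) = 0.75 × (1 − 0.186374) = 0.610220.
Expected differing sites = pL ≈ 0.610220 × 936 = 571.16592 ≈ 571.

571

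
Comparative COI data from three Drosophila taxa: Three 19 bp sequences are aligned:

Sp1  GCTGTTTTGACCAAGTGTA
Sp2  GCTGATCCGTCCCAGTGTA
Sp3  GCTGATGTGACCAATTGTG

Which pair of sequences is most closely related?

Sp1–Sp2: 5/19 differ, p = 0.263, d = 0.324.
Sp1–Sp3: 4/19 differ, p = 0.211, d = 0.247.
Sp2–Sp3: 6/19 differ, p = 0.316, d = 0.410.
The smallest distance is between Sp1 and Sp3.

Sp1 and Sp3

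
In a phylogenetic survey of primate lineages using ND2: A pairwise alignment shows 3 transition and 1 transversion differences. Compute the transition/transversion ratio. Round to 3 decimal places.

3.000

R = 3/1 = 3.000.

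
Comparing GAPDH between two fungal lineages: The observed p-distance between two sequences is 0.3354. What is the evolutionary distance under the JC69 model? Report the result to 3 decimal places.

d = −(3/4) ln(1 − 4p/3) = −0.75 ln(1 − 0.4472) = −0.75 ln(0.5528)
  = −0.75 × (-0.592759) = 0.444569 substitutions/site.

0.445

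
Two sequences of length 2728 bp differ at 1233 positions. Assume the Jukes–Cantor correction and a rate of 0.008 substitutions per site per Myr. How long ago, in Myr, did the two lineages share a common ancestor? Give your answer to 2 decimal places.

p = 1233/2728 ≈ 0.451979.
d = −(3/4) ln(1 − 4p/3) = −0.75 ln(1 − 0.602639) = −0.75 ln(0.397361)
  = −0.75 × (-0.922910) = 0.692183 substitutions/site.
Under a molecular clock d = 2μt, so t = d/(2μ) = 0.692183 / (2 × 0.008) = 43.26 Myr.

43.26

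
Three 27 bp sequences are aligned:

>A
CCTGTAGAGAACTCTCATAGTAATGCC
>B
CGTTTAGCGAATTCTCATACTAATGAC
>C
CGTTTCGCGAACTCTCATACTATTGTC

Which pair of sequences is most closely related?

A–B: 6/27 differ, p = 0.222, d = 0.264.
A–C: 7/27 differ, p = 0.259, d = 0.318.
B–C: 4/27 differ, p = 0.148, d = 0.165.
The smallest distance is between B and C.

B and C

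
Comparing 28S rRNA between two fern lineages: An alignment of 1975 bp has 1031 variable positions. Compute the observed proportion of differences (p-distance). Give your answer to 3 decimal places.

0.522

p = 1031/1975 = 0.522025… ≈ 0.522 (to 3 d.p.).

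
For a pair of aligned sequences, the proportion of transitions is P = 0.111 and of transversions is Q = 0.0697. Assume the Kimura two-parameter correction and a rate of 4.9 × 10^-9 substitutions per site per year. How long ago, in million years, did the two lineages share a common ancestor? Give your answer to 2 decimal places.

21.43

Under the Kimura two-parameter model, d = −½ ln(1 − 2P − Q) − ¼ ln(1 − 2Q).
1 − 2P − Q = 0.7083, giving −½ ln(0.7083) = 0.172444.
1 − 2Q = 0.8606, giving −¼ ln(0.8606) = 0.037531.
d = 0.172444 + 0.037531 = 0.209975.
Under a molecular clock d = 2μt, so t = d/(2μ) = 0.209975 / (2 × 4.9 × 10^-9) = 21.43 million years.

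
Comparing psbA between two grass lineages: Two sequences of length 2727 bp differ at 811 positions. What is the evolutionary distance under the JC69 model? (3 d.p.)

p = 811/2727 ≈ 0.297396.
d = −(3/4) ln(1 − 4p/3) = −0.75 ln(1 − 0.396528) = −0.75 ln(0.603472)
  = −0.75 × (-0.505056) = 0.378792 substitutions/site.

0.379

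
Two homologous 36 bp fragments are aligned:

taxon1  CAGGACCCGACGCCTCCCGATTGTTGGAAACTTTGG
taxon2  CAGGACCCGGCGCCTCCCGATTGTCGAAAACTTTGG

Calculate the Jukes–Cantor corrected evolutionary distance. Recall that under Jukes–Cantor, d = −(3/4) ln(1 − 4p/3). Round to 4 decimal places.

The sequences differ at 3 of 36 sites (10, 25, 27), so p = 3/36 ≈ 0.083333.
d = −(3/4) ln(1 − 4p/3) = −0.75 ln(1 − 0.111111) = −0.75 ln(0.888889)
  = −0.75 × (-0.117783) = 0.088337 substitutions/site.

0.0883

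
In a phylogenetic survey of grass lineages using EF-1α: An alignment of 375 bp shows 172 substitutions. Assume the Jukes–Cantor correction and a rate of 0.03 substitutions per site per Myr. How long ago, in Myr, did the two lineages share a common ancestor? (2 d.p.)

p = 172/375 ≈ 0.458667.
d = −(3/4) ln(1 − 4p/3) = −0.75 ln(1 − 0.611556) = −0.75 ln(0.388444)
  = −0.75 × (-0.945606) = 0.709205 substitutions/site.
Under a molecular clock d = 2μt, so t = d/(2μ) = 0.709205 / (2 × 0.03) = 11.82 Myr.

11.82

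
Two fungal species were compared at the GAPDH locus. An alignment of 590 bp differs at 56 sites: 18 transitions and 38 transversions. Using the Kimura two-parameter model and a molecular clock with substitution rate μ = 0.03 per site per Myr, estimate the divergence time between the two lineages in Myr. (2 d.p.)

1.69

P = 18/590 ≈ 0.030508 and Q = 38/590 ≈ 0.064407.
Under the Kimura two-parameter model, d = −½ ln(1 − 2P − Q) − ¼ ln(1 − 2Q).
1 − 2P − Q = 0.874577, giving −½ ln(0.874577) = 0.067007.
1 − 2Q = 0.871186, giving −¼ ln(0.871186) = 0.034475.
d = 0.067007 + 0.034475 = 0.101482.
Under a molecular clock d = 2μt, so t = d/(2μ) = 0.101482 / (2 × 0.03) = 1.69 Myr.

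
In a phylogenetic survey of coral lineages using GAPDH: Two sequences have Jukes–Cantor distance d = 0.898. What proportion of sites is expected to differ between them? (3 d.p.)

0.524

p = (3/4)(1 − e^(−4d/3)) = 0.75 × (1 − e^(-1.197333)) = 0.75 × (1 − 0.301999) = 0.523501.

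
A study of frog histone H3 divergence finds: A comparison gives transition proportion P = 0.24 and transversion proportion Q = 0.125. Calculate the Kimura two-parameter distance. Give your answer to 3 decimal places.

0.536

Under the Kimura two-parameter model, d = −½ ln(1 − 2P − Q) − ¼ ln(1 − 2Q).
1 − 2P − Q = 0.395, giving −½ ln(0.395) = 0.464435.
1 − 2Q = 0.75, giving −¼ ln(0.75) = 0.071921.
d = 0.464435 + 0.071921 = 0.536356.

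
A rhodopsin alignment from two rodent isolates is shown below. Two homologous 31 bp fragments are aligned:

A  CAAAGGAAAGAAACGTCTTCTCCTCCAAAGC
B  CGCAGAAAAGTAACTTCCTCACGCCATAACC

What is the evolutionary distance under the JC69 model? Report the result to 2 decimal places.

The sequences differ at 12 of 31 sites, so p = 12/31 ≈ 0.387097.
d = −(3/4) ln(1 − 4p/3) = −0.75 ln(1 − 0.516129) = −0.75 ln(0.483871)
  = −0.75 × (-0.725937) = 0.544453 substitutions/site.

0.54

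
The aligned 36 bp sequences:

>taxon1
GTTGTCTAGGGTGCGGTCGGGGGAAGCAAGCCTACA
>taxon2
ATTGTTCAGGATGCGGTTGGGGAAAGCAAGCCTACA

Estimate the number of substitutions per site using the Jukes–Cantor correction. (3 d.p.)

0.188

The sequences differ at 6 of 36 sites (1, 6, 7, 11, 18, 23), so p = 6/36 ≈ 0.166667.
d = −(3/4) ln(1 − 4p/3) = −0.75 ln(1 − 0.222223) = −0.75 ln(0.777777)
  = −0.75 × (-0.251315) = 0.188486 substitutions/site.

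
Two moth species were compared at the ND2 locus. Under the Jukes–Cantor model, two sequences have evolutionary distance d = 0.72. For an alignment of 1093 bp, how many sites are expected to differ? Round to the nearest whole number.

506

Invert JC69: p = (3/4)(1 − e^(−4d/3)) = 0.75 × (1 − e^(-0.96)) = 0.75 × (1 − 0.382893) = 0.462830.
Expected differing sites = pL ≈ 0.462830 × 1093 = 505.87319 ≈ 506.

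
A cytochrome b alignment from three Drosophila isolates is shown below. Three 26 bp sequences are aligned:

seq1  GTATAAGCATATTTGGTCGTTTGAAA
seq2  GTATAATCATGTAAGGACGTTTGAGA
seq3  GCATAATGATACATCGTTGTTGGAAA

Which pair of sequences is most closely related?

seq1 and seq2

seq1–seq2: 6/26 differ, p = 0.231, d = 0.276.
seq1–seq3: 8/26 differ, p = 0.308, d = 0.396.
seq2–seq3: 10/26 differ, p = 0.385, d = 0.539.
The smallest distance is between seq1 and seq2.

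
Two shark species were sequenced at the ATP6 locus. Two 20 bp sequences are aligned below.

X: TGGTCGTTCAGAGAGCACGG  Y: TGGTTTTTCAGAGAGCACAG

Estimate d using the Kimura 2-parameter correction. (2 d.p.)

0.17

Of 20 sites, 2 differences are transitions and 1 are transversions, so P = 2/20 = 0.1 and Q = 1/20 = 0.05.
Under the Kimura two-parameter model, d = −½ ln(1 − 2P − Q) − ¼ ln(1 − 2Q).
1 − 2P − Q = 0.75, giving −½ ln(0.75) = 0.143841.
1 − 2Q = 0.9, giving −¼ ln(0.9) = 0.026340.
d = 0.143841 + 0.026340 = 0.170181.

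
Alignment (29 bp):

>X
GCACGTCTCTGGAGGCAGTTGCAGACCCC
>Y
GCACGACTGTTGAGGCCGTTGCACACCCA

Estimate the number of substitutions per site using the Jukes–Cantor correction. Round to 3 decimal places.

0.242

The sequences differ at 6 of 29 sites (6, 9, 11, 17, 24, 29), so p = 6/29 ≈ 0.206897.
d = −(3/4) ln(1 − 4p/3) = −0.75 ln(1 − 0.275863) = −0.75 ln(0.724137)
  = −0.75 × (-0.322775) = 0.242081 substitutions/site.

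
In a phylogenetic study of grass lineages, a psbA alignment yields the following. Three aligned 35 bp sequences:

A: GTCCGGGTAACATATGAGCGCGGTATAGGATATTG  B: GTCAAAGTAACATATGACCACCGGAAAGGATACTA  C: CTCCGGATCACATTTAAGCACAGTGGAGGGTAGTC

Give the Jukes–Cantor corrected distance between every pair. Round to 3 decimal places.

A–B: 10/35 sites differ → p ≈ 0.285714, d = −0.75 ln(1 − 0.380952) = 0.359679 ≈ 0.360.
A–C: 12/35 sites differ → p ≈ 0.342857, d = −0.75 ln(1 − 0.457143) = 0.458182 ≈ 0.458.
B–C: 16/35 sites differ → p ≈ 0.457143, d = −0.75 ln(1 − 0.609524) = 0.705292 ≈ 0.705.

d(A,B) = 0.360, d(A,C) = 0.458, d(B,C) = 0.705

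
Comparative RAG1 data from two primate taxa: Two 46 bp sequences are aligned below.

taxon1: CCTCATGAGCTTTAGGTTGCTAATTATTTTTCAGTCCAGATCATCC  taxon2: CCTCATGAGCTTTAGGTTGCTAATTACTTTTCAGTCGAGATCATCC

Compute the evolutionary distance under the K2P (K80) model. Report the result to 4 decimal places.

Of 46 sites, 1 differences are transitions and 1 are transversions, so P = 1/46 ≈ 0.021739 and Q = 1/46 ≈ 0.021739.
Under the Kimura two-parameter model, d = −½ ln(1 − 2P − Q) − ¼ ln(1 − 2Q).
1 − 2P − Q = 0.934783, giving −½ ln(0.934783) = 0.033720.
1 − 2Q = 0.956522, giving −¼ ln(0.956522) = 0.011113.
d = 0.033720 + 0.011113 = 0.044833.

0.0448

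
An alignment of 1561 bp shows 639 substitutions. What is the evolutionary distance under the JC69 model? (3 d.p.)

p = 639/1561 ≈ 0.409353.
d = −(3/4) ln(1 − 4p/3) = −0.75 ln(1 − 0.545804) = −0.75 ln(0.454196)
  = −0.75 × (-0.789226) = 0.591920 substitutions/site.

0.592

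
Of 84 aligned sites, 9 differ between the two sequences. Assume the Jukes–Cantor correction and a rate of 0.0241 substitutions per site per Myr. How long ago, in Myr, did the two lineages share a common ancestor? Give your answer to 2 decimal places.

p = 9/84 ≈ 0.107143.
d = −(3/4) ln(1 − 4p/3) = −0.75 ln(1 − 0.142857) = −0.75 ln(0.857143)
  = −0.75 × (-0.154151) = 0.115613 substitutions/site.
Under a molecular clock d = 2μt, so t = d/(2μ) = 0.115613 / (2 × 0.0241) = 2.40 Myr.

2.40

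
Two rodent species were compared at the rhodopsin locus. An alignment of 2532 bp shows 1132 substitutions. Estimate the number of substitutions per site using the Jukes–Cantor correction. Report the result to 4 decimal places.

p = 1132/2532 ≈ 0.447077.
d = −(3/4) ln(1 − 4p/3) = −0.75 ln(1 − 0.596103) = −0.75 ln(0.403897)
  = −0.75 × (-0.906595) = 0.679946 substitutions/site.

0.6799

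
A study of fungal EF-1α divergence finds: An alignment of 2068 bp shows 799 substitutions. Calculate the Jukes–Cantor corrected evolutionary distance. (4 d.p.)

0.5429

p = 799/2068 ≈ 0.386364.
d = −(3/4) ln(1 − 4p/3) = −0.75 ln(1 − 0.515152) = −0.75 ln(0.484848)
  = −0.75 × (-0.723920) = 0.542940 substitutions/site.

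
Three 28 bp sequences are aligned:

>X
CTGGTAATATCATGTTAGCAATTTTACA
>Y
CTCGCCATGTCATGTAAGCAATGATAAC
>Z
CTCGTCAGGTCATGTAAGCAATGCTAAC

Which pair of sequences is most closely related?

X–Y: 9/28 differ, p = 0.321, d = 0.420.
X–Z: 9/28 differ, p = 0.321, d = 0.420.
Y–Z: 3/28 differ, p = 0.107, d = 0.116.
The smallest distance is between Y and Z.

Y and Z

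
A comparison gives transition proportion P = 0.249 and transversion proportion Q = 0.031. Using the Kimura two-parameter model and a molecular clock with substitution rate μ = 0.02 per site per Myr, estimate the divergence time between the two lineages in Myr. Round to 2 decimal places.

Under the Kimura two-parameter model, d = −½ ln(1 − 2P − Q) − ¼ ln(1 − 2Q).
1 − 2P − Q = 0.471, giving −½ ln(0.471) = 0.376449.
1 − 2Q = 0.938, giving −¼ ln(0.938) = 0.016001.
d = 0.376449 + 0.016001 = 0.392450.
Under a molecular clock d = 2μt, so t = d/(2μ) = 0.392450 / (2 × 0.02) = 9.81 Myr.

9.81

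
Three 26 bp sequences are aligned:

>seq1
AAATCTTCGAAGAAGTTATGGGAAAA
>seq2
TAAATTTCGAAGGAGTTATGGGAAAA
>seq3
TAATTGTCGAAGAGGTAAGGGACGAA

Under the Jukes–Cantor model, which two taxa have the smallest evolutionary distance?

seq1 and seq2

seq1–seq2: 4/26 differ, p = 0.154, d = 0.172.
seq1–seq3: 9/26 differ, p = 0.346, d = 0.464.
seq2–seq3: 9/26 differ, p = 0.346, d = 0.464.
The smallest distance is between seq1 and seq2.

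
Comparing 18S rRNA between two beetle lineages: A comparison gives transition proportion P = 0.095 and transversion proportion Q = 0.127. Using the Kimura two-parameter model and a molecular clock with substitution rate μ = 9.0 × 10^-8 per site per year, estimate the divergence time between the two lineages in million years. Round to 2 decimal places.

Under the Kimura two-parameter model, d = −½ ln(1 − 2P − Q) − ¼ ln(1 − 2Q).
1 − 2P − Q = 0.683, giving −½ ln(0.683) = 0.190630.
1 − 2Q = 0.746, giving −¼ ln(0.746) = 0.073257.
d = 0.190630 + 0.073257 = 0.263887.
Under a molecular clock d = 2μt, so t = d/(2μ) = 0.263887 / (2 × 9.0 × 10^-8) = 1.47 million years.

1.47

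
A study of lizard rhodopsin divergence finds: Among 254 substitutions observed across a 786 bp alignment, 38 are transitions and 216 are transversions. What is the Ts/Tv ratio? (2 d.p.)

0.18

R = 38/216 = 0.175925… ≈ 0.18 (to 2 d.p.).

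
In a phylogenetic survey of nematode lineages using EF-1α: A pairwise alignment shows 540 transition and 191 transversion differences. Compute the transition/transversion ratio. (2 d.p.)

2.83

R = 540/191 = 2.827225… ≈ 2.83 (to 2 d.p.).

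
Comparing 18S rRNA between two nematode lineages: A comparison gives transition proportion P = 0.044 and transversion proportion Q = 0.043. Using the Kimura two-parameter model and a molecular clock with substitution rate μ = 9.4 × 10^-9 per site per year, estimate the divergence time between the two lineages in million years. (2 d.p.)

Under the Kimura two-parameter model, d = −½ ln(1 − 2P − Q) − ¼ ln(1 − 2Q).
1 − 2P − Q = 0.869, giving −½ ln(0.869) = 0.070206.
1 − 2Q = 0.914, giving −¼ ln(0.914) = 0.022481.
d = 0.070206 + 0.022481 = 0.092687.
Under a molecular clock d = 2μt, so t = d/(2μ) = 0.092687 / (2 × 9.4 × 10^-9) = 4.93 million years.

4.93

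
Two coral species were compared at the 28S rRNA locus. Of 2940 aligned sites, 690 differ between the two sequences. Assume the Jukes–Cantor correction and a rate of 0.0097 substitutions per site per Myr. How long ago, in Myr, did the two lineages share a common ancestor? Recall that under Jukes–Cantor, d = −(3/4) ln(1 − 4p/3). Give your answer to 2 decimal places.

14.51

p = 690/2940 ≈ 0.234694.
d = −(3/4) ln(1 − 4p/3) = −0.75 ln(1 − 0.312925) = −0.75 ln(0.687075)
  = −0.75 × (-0.375312) = 0.281484 substitutions/site.
Under a molecular clock d = 2μt, so t = d/(2μ) = 0.281484 / (2 × 0.0097) = 14.51 Myr.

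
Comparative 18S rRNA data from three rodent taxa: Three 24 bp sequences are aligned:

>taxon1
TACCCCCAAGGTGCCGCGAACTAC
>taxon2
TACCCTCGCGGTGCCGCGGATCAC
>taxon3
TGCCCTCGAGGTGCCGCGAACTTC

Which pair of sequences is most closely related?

taxon1–taxon2: 6/24 differ, p = 0.250, d = 0.304.
taxon1–taxon3: 4/24 differ, p = 0.167, d = 0.188.
taxon2–taxon3: 6/24 differ, p = 0.250, d = 0.304.
The smallest distance is between taxon1 and taxon3.

taxon1 and taxon3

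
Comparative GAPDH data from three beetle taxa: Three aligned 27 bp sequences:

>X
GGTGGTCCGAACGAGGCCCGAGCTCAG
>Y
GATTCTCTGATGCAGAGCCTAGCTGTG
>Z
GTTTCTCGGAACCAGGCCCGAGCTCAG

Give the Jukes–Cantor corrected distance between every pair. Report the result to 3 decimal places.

X–Y: 12/27 sites differ → p ≈ 0.444444, d = −0.75 ln(1 − 0.592592) = 0.673455 ≈ 0.673.
X–Z: 5/27 sites differ → p ≈ 0.185185, d = −0.75 ln(1 − 0.246913) = 0.212681 ≈ 0.213.
Y–Z: 9/27 sites differ → p ≈ 0.333333, d = −0.75 ln(1 − 0.444444) = 0.440839 ≈ 0.441.

d(X,Y) = 0.673, d(X,Z) = 0.213, d(Y,Z) = 0.441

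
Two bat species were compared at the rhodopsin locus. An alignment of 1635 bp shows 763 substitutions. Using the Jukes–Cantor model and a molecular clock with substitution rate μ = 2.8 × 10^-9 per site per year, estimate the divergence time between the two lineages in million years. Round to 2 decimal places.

130.37

p = 763/1635 ≈ 0.466667.
d = −(3/4) ln(1 − 4p/3) = −0.75 ln(1 − 0.622223) = −0.75 ln(0.377777)
  = −0.75 × (-0.973451) = 0.730088 substitutions/site.
Under a molecular clock d = 2μt, so t = d/(2μ) = 0.730088 / (2 × 2.8 × 10^-9) = 130.37 million years.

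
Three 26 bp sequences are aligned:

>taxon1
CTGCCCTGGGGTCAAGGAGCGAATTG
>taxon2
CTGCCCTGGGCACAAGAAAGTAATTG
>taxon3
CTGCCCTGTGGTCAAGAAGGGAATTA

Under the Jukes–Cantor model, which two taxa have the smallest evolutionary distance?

taxon1–taxon2: 6/26 differ, p = 0.231, d = 0.276.
taxon1–taxon3: 4/26 differ, p = 0.154, d = 0.172.
taxon2–taxon3: 6/26 differ, p = 0.231, d = 0.276.
The smallest distance is between taxon1 and taxon3.

taxon1 and taxon3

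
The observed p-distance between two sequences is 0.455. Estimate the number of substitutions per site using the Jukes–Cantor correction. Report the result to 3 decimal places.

0.700

d = −(3/4) ln(1 − 4p/3) = −0.75 ln(1 − 0.606667) = −0.75 ln(0.393333)
  = −0.75 × (-0.933099) = 0.699824 substitutions/site.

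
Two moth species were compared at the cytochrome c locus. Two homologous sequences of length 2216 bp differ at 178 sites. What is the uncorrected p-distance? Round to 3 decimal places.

p = 178/2216 = 0.080324… ≈ 0.080 (to 3 d.p.).

0.080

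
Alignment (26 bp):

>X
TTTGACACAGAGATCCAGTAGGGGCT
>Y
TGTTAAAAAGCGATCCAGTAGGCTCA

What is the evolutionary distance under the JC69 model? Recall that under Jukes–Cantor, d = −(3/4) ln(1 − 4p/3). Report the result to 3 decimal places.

The sequences differ at 8 of 26 sites (2, 4, 6, 8, 11, 23, 24, 26), so p = 8/26 ≈ 0.307692.
d = −(3/4) ln(1 − 4p/3) = −0.75 ln(1 − 0.410256) = −0.75 ln(0.589744)
  = −0.75 × (-0.528067) = 0.396050 substitutions/site.

0.396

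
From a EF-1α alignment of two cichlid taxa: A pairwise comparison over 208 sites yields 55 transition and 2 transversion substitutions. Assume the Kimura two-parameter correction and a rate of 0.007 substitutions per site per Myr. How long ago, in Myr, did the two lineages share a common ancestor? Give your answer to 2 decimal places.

P = 55/208 ≈ 0.264423 and Q = 2/208 ≈ 0.009615.
Under the Kimura two-parameter model, d = −½ ln(1 − 2P − Q) − ¼ ln(1 − 2Q).
1 − 2P − Q = 0.461539, giving −½ ln(0.461539) = 0.386594.
1 − 2Q = 0.98077, giving −¼ ln(0.98077) = 0.004854.
d = 0.386594 + 0.004854 = 0.391448.
Under a molecular clock d = 2μt, so t = d/(2μ) = 0.391448 / (2 × 0.007) = 27.96 Myr.

27.96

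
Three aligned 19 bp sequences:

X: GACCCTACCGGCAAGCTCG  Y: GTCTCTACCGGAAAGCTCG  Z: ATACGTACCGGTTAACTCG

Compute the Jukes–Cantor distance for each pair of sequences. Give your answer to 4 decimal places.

X–Y: 3/19 sites differ → p ≈ 0.157895, d = −0.75 ln(1 − 0.210527) = 0.177292 ≈ 0.1773.
X–Z: 7/19 sites differ → p ≈ 0.368421, d = −0.75 ln(1 − 0.491228) = 0.506816 ≈ 0.5068.
Y–Z: 7/19 sites differ → p ≈ 0.368421, d = −0.75 ln(1 − 0.491228) = 0.506816 ≈ 0.5068.

d(X,Y) = 0.1773, d(X,Z) = 0.5068, d(Y,Z) = 0.5068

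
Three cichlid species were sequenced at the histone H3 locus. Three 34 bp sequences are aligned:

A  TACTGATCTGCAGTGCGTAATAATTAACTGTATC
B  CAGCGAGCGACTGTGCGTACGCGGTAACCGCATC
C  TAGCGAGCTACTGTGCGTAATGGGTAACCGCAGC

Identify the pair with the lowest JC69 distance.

B and C

A–B: 14/34 differ, p = 0.412, d = 0.597.
A–C: 11/34 differ, p = 0.324, d = 0.423.
B–C: 6/34 differ, p = 0.176, d = 0.201.
The smallest distance is between B and C.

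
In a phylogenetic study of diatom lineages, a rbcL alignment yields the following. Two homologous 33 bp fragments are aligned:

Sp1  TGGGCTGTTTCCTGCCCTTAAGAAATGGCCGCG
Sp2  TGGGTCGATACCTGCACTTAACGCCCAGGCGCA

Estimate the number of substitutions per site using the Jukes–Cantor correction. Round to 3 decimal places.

0.559

The sequences differ at 13 of 33 sites, so p = 13/33 ≈ 0.393939.
d = −(3/4) ln(1 − 4p/3) = −0.75 ln(1 − 0.525252) = −0.75 ln(0.474748)
  = −0.75 × (-0.744971) = 0.558728 substitutions/site.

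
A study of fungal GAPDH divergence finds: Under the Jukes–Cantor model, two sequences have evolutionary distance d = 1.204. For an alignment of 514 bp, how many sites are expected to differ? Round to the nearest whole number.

Invert JC69: p = (3/4)(1 − e^(−4d/3)) = 0.75 × (1 − e^(-1.605333)) = 0.75 × (1 − 0.200823) = 0.599383.
Expected differing sites = pL ≈ 0.599383 × 514 = 308.082862 ≈ 308.

308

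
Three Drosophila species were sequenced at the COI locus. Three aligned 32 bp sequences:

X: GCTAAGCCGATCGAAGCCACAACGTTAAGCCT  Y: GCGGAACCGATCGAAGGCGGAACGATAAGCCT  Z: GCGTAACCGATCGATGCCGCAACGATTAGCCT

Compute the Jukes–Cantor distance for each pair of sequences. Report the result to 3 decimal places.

X–Y: 7/32 sites differ → p = 0.21875, d = −0.75 ln(1 − 0.291667) = 0.258631 ≈ 0.259.
X–Z: 7/32 sites differ → p = 0.21875, d = −0.75 ln(1 − 0.291667) = 0.258631 ≈ 0.259.
Y–Z: 5/32 sites differ → p = 0.15625, d = −0.75 ln(1 − 0.208333) = 0.175211 ≈ 0.175.

d(X,Y) = 0.259, d(X,Z) = 0.259, d(Y,Z) = 0.175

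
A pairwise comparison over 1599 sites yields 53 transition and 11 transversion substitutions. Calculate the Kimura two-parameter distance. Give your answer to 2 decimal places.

0.04

P = 53/1599 ≈ 0.033146 and Q = 11/1599 ≈ 0.006879.
Under the Kimura two-parameter model, d = −½ ln(1 − 2P − Q) − ¼ ln(1 − 2Q).
1 − 2P − Q = 0.926829, giving −½ ln(0.926829) = 0.037993.
1 − 2Q = 0.986242, giving −¼ ln(0.986242) = 0.003463.
d = 0.037993 + 0.003463 = 0.041456.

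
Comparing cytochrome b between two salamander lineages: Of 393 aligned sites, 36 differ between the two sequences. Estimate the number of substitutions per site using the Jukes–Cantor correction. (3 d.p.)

0.098

p = 36/393 ≈ 0.091603.
d = −(3/4) ln(1 − 4p/3) = −0.75 ln(1 − 0.122137) = −0.75 ln(0.877863)
  = −0.75 × (-0.130265) = 0.097699 substitutions/site.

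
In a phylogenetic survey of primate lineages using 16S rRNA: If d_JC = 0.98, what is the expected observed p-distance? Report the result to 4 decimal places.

p = (3/4)(1 − e^(−4d/3)) = 0.75 × (1 − e^(-1.306667)) = 0.75 × (1 − 0.270721) = 0.546959.

0.5470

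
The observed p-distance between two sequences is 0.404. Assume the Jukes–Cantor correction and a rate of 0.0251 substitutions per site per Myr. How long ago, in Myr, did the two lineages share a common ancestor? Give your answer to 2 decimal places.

d = −(3/4) ln(1 − 4p/3) = −0.75 ln(1 − 0.538667) = −0.75 ln(0.461333)
  = −0.75 × (-0.773635) = 0.580226 substitutions/site.
Under a molecular clock d = 2μt, so t = d/(2μ) = 0.580226 / (2 × 0.0251) = 11.56 Myr.

11.56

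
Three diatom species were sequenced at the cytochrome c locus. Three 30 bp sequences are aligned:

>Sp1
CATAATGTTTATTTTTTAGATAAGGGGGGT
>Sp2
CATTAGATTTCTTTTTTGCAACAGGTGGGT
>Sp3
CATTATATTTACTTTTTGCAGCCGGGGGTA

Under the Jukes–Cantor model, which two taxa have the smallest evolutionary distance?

Sp2 and Sp3

Sp1–Sp2: 9/30 differ, p = 0.300, d = 0.383.
Sp1–Sp3: 10/30 differ, p = 0.333, d = 0.441.
Sp2–Sp3: 8/30 differ, p = 0.267, d = 0.330.
The smallest distance is between Sp2 and Sp3.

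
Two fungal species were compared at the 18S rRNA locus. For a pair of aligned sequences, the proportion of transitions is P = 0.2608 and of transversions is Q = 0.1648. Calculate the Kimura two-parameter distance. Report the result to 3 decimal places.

Under the Kimura two-parameter model, d = −½ ln(1 − 2P − Q) − ¼ ln(1 − 2Q).
1 − 2P − Q = 0.3136, giving −½ ln(0.3136) = 0.579818.
1 − 2Q = 0.6704, giving −¼ ln(0.6704) = 0.099970.
d = 0.579818 + 0.099970 = 0.679788.

0.680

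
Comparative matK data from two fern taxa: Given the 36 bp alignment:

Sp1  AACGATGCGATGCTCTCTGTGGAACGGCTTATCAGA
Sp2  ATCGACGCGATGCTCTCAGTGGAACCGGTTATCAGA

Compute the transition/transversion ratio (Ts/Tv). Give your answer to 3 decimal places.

0.250

Transitions are A↔G and C↔T; transversions are all other mismatches.
Transitions: 1. Transversions: 4.
R = 1/4 = 0.250.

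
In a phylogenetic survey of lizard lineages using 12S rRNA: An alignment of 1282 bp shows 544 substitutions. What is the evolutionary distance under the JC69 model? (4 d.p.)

p = 544/1282 ≈ 0.424337.
d = −(3/4) ln(1 − 4p/3) = −0.75 ln(1 − 0.565783) = −0.75 ln(0.434217)
  = −0.75 × (-0.834211) = 0.625658 substitutions/site.

0.6257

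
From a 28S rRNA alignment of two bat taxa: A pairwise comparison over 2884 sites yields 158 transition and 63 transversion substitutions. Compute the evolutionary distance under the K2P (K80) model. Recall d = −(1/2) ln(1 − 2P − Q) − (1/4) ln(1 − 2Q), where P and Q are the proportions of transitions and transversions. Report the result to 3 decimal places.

0.082

P = 158/2884 ≈ 0.054785 and Q = 63/2884 ≈ 0.021845.
Under the Kimura two-parameter model, d = −½ ln(1 − 2P − Q) − ¼ ln(1 − 2Q).
1 − 2P − Q = 0.868585, giving −½ ln(0.868585) = 0.070445.
1 − 2Q = 0.95631, giving −¼ ln(0.95631) = 0.011168.
d = 0.070445 + 0.011168 = 0.081613.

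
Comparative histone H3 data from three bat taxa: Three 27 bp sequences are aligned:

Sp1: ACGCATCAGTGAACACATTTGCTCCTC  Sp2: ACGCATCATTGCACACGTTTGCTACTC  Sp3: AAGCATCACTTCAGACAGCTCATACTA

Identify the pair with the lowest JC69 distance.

Sp1–Sp2: 4/27 differ, p = 0.148, d = 0.165.
Sp1–Sp3: 11/27 differ, p = 0.407, d = 0.588.
Sp2–Sp3: 10/27 differ, p = 0.370, d = 0.511.
The smallest distance is between Sp1 and Sp2.

Sp1 and Sp2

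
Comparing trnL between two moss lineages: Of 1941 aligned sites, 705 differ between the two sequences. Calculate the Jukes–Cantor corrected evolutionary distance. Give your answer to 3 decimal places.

0.497

p = 705/1941 ≈ 0.363215.
d = −(3/4) ln(1 − 4p/3) = −0.75 ln(1 − 0.484287) = −0.75 ln(0.515713)
  = −0.75 × (-0.662205) = 0.496654 substitutions/site.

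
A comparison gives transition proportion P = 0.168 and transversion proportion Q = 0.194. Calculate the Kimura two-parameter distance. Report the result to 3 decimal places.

Under the Kimura two-parameter model, d = −½ ln(1 − 2P − Q) − ¼ ln(1 − 2Q).
1 − 2P − Q = 0.47, giving −½ ln(0.47) = 0.377511.
1 − 2Q = 0.612, giving −¼ ln(0.612) = 0.122756.
d = 0.377511 + 0.122756 = 0.500267.

0.500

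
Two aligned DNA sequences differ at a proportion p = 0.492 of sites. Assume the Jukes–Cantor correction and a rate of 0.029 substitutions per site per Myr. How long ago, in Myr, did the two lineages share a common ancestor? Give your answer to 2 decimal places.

d = −(3/4) ln(1 − 4p/3) = −0.75 ln(1 − 0.656) = −0.75 ln(0.344)
  = −0.75 × (-1.067114) = 0.800336 substitutions/site.
Under a molecular clock d = 2μt, so t = d/(2μ) = 0.800336 / (2 × 0.029) = 13.80 Myr.

13.80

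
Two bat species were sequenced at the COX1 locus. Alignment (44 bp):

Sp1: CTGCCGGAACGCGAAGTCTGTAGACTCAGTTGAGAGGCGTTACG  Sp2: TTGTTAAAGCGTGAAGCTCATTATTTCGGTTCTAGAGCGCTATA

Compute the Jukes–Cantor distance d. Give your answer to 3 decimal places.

0.974

The sequences differ at 24 of 44 sites, so p = 24/44 ≈ 0.545455.
d = −(3/4) ln(1 − 4p/3) = −0.75 ln(1 − 0.727273) = −0.75 ln(0.272727)
  = −0.75 × (-1.299284) = 0.974463 substitutions/site.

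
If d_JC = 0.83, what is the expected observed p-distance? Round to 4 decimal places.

0.5020

p = (3/4)(1 − e^(−4d/3)) = 0.75 × (1 − e^(-1.106667)) = 0.75 × (1 − 0.330659) = 0.502006.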